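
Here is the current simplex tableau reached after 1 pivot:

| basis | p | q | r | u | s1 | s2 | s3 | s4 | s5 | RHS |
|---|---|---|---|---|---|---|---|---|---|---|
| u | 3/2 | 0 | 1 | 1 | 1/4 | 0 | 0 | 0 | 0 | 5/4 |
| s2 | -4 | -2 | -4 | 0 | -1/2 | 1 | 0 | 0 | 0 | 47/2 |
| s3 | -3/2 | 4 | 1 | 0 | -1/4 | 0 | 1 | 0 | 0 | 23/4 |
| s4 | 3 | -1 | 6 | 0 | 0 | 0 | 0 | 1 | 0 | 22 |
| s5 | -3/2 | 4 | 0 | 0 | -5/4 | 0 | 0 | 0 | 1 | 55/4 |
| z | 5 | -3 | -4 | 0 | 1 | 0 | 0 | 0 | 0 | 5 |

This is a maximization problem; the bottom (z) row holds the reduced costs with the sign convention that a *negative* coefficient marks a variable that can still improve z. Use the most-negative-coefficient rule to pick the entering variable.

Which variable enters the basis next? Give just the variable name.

r

Objective-row coefficients: p: 5, q: -3, r: -4, u: 0, s1: 1, s2: 0, s3: 0, s4: 0, s5: 0.
The most negative is -4 in column r, so r enters.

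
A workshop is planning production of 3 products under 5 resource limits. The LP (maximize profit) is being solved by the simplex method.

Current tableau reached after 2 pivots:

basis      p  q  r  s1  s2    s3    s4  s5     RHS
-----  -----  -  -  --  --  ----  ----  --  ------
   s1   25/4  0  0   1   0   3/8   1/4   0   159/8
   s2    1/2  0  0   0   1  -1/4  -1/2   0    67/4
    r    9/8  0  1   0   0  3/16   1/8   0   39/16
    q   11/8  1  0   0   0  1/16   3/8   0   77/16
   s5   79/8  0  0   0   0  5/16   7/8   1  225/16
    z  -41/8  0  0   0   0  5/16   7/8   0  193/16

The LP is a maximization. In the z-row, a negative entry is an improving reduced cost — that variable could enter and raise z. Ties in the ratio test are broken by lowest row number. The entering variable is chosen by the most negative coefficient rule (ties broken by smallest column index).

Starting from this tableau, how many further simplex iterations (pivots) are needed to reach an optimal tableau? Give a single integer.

1

pivot: p in, s5 out → z = 3059/158
No improving column remains; optimal.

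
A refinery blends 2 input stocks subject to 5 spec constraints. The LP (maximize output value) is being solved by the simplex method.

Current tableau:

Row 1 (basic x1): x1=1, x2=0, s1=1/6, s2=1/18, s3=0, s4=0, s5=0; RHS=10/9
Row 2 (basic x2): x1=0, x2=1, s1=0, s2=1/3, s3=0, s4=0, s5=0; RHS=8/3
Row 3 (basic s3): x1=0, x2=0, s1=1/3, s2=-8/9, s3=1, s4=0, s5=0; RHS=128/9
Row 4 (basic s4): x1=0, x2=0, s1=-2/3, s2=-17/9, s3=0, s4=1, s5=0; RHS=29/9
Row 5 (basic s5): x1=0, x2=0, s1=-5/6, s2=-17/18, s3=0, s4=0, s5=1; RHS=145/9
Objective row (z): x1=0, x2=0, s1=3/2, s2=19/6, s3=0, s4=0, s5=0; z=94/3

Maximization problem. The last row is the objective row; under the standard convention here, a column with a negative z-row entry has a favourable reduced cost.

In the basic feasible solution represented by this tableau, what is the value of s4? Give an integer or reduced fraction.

s4 is basic (row 4); its value is the RHS of that row: 29/9.

29/9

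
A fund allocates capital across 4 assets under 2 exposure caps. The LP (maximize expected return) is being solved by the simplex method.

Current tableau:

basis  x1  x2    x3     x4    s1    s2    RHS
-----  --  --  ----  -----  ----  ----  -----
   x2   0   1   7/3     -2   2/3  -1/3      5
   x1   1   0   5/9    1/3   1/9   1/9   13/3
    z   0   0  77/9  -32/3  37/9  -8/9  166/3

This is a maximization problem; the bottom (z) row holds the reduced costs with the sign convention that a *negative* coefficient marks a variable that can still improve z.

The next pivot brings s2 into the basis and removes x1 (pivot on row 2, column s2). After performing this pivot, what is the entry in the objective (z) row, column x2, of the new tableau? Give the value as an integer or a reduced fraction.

Pivot element is row 2, column s2: 1/9.
Normalize row 2: new (row 2, x2) = 0/(1/9) = 0.
z-row ← z-row − (-8/9)·(new row 2): 0 − (-8/9)·0 = 0.

0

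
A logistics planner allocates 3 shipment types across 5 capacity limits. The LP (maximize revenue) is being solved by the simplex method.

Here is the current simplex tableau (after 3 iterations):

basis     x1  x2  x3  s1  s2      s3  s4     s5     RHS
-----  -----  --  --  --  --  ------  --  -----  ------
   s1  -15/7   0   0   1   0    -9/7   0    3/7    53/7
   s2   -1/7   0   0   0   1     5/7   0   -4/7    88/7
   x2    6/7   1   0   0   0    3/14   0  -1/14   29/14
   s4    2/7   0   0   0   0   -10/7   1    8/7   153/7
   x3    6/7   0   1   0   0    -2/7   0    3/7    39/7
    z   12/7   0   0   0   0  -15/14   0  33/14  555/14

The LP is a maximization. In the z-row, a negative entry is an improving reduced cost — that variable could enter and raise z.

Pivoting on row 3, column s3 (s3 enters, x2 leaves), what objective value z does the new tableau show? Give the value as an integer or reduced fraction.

Minimum ratio for s3: (29/14)/(3/14) = 29/3.
z changes by −(z-row coeff of s3)·ratio = −(-15/14)·(29/3) = 145/14.
New z = 555/14 + (145/14) = 50.

50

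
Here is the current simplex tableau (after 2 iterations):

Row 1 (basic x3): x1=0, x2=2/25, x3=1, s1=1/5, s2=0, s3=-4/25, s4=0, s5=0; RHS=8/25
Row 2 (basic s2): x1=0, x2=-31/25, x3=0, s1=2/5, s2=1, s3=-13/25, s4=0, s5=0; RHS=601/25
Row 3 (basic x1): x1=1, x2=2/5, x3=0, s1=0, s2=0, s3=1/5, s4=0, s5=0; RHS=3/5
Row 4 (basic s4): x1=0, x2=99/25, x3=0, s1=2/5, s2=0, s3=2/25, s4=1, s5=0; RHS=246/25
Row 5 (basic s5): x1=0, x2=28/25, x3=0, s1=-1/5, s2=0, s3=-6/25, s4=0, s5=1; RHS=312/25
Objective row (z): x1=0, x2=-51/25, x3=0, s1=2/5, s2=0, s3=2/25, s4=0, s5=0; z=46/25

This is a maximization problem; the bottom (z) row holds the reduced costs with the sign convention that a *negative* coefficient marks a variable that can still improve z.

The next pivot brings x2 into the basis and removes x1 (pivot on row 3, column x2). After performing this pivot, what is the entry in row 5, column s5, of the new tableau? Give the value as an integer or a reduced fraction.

Pivot element is row 3, column x2: 2/5.
Normalize row 3: new (row 3, s5) = 0/(2/5) = 0.
row 5 ← row 5 − (28/25)·(new row 3): 1 − (28/25)·0 = 1.

1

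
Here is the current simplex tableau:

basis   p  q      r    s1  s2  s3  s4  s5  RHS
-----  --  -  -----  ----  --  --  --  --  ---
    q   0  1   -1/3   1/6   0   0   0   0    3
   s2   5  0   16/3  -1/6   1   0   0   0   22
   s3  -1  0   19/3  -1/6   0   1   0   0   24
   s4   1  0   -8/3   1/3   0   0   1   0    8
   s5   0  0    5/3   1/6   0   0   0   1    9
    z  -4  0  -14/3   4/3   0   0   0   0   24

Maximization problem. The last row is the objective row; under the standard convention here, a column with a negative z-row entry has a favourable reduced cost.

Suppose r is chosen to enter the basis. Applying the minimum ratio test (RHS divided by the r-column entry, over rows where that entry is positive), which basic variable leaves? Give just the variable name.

s3

Ratios: row 1 (q): entry -1/3 ≤ 0, skip; row 2 (s2): 22/(16/3) = 33/8; row 3 (s3): 24/(19/3) = 72/19; row 4 (s4): entry -8/3 ≤ 0, skip; row 5 (s5): 9/(5/3) = 27/5.
Minimum ratio 72/19 is in the s3 row, so s3 leaves.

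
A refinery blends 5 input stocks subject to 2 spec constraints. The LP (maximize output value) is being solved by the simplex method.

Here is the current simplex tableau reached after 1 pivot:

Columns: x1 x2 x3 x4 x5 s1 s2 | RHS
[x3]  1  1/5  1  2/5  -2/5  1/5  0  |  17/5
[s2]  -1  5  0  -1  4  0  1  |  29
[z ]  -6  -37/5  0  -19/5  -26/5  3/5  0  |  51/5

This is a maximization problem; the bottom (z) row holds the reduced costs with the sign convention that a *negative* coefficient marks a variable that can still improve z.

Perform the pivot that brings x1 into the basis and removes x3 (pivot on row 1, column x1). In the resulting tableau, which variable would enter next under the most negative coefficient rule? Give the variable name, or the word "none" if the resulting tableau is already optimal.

Pivot element 1. New z-row = old z-row − (-6)·(row 1/1).
Updated z-row coefficients: x1: 0, x2: -31/5, x3: 6, x4: -7/5, x5: -38/5, s1: 9/5, s2: 0.
The most negative is -38/5 in column x5, so x5 would enter next.

x5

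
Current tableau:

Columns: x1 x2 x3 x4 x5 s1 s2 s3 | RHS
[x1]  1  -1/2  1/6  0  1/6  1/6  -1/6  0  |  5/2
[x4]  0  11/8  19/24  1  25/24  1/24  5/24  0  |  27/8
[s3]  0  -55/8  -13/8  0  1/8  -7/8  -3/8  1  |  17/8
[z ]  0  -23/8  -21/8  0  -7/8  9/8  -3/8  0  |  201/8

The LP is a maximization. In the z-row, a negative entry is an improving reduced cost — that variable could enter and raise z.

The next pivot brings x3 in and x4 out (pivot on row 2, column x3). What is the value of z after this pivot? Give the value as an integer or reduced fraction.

690/19

Minimum ratio for x3: (27/8)/(19/24) = 81/19.
z changes by −(z-row coeff of x3)·ratio = −(-21/8)·(81/19) = 1701/152.
New z = 201/8 + (1701/152) = 690/19.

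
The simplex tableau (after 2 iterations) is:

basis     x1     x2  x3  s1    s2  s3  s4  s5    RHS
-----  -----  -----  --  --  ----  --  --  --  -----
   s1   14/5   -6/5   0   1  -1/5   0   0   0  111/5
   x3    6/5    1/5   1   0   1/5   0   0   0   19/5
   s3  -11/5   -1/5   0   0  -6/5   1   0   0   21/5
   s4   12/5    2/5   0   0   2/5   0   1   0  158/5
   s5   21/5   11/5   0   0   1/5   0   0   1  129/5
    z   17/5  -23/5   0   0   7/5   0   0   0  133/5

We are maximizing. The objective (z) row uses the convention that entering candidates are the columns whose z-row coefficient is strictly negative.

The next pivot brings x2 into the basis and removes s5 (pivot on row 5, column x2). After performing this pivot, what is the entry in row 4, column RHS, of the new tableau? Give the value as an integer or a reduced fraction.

Pivot element is row 5, column x2: 11/5.
Normalize row 5: new (row 5, RHS) = (129/5)/(11/5) = 129/11.
row 4 ← row 4 − (2/5)·(new row 5): 158/5 − (2/5)·(129/11) = 296/11.

296/11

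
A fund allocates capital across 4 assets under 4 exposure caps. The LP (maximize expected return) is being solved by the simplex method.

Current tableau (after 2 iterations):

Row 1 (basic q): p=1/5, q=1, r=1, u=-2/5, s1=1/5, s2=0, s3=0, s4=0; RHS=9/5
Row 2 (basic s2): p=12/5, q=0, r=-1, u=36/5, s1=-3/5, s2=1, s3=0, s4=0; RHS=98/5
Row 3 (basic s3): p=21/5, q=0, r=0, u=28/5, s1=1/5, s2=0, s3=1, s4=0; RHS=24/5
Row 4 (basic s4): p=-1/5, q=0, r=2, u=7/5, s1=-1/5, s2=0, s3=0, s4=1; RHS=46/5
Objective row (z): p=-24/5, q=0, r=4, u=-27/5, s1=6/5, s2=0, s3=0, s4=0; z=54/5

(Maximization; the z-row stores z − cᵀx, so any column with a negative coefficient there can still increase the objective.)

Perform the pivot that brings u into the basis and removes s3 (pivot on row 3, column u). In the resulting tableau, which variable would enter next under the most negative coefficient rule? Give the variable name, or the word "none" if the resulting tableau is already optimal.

p

Pivot element 28/5. New z-row = old z-row − (-27/5)·(row 3/(28/5)).
Updated z-row coefficients: p: -3/4, q: 0, r: 4, u: 0, s1: 39/28, s2: 0, s3: 27/28, s4: 0.
The most negative is -3/4 in column p, so p would enter next.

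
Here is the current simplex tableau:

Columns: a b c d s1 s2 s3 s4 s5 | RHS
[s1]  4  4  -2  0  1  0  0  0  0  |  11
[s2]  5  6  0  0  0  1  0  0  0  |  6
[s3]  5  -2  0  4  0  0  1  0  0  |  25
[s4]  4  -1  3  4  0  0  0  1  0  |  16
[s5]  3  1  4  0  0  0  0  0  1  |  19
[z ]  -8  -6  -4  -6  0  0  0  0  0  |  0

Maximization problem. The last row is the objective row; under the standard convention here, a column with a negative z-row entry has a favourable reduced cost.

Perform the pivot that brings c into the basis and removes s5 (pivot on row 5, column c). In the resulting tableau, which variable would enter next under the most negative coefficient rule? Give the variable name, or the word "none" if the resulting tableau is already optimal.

Pivot element 4. New z-row = old z-row − (-4)·(row 5/4).
Updated z-row coefficients: a: -5, b: -5, c: 0, d: -6, s1: 0, s2: 0, s3: 0, s4: 0, s5: 1.
The most negative is -6 in column d, so d would enter next.

d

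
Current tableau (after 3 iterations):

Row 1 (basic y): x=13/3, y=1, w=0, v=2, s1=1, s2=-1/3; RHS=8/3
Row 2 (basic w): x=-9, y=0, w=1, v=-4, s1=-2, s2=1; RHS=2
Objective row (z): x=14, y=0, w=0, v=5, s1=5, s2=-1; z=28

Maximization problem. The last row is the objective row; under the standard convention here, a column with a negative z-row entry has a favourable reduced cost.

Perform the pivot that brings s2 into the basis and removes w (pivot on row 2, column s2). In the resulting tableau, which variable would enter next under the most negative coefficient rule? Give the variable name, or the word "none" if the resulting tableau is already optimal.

Pivot element 1. New z-row = old z-row − (-1)·(row 2/1).
Updated z-row coefficients: x: 5, y: 0, w: 1, v: 1, s1: 3, s2: 0.
No coefficient is strictly negative; the tableau after this pivot is optimal.

none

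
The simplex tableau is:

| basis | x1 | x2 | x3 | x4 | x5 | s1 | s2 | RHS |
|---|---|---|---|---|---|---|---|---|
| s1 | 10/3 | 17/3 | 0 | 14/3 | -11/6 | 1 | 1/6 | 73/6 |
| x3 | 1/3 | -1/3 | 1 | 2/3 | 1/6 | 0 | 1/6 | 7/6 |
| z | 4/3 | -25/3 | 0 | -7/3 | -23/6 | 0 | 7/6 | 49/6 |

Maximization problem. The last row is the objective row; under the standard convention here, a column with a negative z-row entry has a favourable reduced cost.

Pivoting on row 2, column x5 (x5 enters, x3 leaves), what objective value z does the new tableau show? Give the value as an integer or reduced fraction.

Minimum ratio for x5: (7/6)/(1/6) = 7.
z changes by −(z-row coeff of x5)·ratio = −(-23/6)·7 = 161/6.
New z = 49/6 + (161/6) = 35.

35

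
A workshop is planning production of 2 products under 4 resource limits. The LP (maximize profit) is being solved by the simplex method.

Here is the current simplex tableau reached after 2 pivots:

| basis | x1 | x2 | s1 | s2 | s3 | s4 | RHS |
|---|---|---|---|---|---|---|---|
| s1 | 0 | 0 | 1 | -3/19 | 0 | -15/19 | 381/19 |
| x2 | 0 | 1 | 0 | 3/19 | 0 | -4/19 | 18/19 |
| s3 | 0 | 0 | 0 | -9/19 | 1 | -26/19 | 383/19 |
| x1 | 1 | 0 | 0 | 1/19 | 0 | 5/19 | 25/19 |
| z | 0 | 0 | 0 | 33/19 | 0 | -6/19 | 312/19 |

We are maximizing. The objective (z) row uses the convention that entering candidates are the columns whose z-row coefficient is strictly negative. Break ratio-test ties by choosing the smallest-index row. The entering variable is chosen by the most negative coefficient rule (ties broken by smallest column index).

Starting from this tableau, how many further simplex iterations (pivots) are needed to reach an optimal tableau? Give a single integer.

1

pivot: s4 in, x1 out → z = 18
No improving column remains; optimal.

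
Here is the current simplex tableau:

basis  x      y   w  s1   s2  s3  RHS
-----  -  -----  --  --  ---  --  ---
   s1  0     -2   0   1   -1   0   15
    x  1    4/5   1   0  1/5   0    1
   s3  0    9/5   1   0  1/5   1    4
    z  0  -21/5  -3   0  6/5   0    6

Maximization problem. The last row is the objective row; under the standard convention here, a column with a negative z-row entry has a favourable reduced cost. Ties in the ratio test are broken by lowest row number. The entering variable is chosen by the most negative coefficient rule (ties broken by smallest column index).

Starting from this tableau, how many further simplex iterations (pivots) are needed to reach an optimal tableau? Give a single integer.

pivot: y in, x out → z = 45/4
No improving column remains; optimal.

1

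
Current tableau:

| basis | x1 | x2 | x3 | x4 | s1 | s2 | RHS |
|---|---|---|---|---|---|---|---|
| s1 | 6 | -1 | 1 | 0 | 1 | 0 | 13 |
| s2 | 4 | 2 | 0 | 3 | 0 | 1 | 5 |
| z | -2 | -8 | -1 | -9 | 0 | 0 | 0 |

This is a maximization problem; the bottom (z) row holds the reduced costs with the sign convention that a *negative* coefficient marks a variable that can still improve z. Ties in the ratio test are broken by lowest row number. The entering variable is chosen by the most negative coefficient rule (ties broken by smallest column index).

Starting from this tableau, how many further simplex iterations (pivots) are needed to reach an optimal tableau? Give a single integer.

3

pivot: x4 in, s2 out → z = 15
pivot: x2 in, x4 out → z = 20
pivot: x3 in, s1 out → z = 71/2
No improving column remains; optimal.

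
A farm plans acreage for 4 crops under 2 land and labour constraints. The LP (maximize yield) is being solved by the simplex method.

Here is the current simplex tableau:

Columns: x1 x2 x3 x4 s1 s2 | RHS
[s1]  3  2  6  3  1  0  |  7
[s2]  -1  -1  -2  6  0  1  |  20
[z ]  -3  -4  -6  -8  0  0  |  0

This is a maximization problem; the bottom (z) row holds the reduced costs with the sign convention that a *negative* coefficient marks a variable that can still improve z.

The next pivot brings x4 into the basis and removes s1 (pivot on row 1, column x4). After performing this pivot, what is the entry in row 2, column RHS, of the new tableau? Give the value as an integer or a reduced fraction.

6

Pivot element is row 1, column x4: 3.
Normalize row 1: new (row 1, RHS) = 7/3 = 7/3.
row 2 ← row 2 − 6·(new row 1): 20 − 6·(7/3) = 6.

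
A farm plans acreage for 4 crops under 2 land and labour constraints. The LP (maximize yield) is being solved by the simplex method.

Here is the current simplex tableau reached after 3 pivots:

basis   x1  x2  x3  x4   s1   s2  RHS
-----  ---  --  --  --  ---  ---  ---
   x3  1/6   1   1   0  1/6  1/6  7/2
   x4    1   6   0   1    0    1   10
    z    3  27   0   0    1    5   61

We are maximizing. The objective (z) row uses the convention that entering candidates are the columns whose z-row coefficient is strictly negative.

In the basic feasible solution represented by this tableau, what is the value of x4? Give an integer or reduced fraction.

10

x4 is basic (row 2); its value is the RHS of that row: 10.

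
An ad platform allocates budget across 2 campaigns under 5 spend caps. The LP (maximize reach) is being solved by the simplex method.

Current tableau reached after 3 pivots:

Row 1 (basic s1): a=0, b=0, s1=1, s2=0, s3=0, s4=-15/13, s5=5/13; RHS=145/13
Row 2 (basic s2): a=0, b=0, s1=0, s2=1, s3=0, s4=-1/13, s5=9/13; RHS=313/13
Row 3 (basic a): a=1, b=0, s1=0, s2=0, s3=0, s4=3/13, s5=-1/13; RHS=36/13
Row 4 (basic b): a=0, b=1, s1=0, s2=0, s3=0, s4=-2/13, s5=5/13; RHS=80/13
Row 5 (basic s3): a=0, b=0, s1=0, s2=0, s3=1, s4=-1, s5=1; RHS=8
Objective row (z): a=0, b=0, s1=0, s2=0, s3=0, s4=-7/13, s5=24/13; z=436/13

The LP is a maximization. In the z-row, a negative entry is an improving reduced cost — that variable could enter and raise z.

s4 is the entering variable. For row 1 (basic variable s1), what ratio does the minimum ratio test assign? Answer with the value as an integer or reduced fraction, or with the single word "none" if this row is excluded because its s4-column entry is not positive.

The s4 entry in row 1 is -15/13 ≤ 0, so this row gives no ratio.

none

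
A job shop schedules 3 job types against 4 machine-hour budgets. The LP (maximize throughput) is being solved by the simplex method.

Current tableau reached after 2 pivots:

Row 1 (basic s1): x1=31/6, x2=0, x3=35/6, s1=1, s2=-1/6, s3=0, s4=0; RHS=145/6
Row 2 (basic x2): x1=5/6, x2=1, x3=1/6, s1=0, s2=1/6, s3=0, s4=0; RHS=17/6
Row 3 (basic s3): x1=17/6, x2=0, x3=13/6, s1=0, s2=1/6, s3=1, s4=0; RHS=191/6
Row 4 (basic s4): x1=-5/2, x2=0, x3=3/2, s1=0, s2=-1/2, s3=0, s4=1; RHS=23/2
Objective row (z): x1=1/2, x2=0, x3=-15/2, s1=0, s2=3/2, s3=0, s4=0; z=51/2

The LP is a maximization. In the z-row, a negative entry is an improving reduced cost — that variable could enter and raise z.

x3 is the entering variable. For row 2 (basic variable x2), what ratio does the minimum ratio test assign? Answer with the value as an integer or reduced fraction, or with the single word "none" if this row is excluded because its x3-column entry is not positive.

Ratio = RHS / (x3 entry) = (17/6) / (1/6) = 17.

17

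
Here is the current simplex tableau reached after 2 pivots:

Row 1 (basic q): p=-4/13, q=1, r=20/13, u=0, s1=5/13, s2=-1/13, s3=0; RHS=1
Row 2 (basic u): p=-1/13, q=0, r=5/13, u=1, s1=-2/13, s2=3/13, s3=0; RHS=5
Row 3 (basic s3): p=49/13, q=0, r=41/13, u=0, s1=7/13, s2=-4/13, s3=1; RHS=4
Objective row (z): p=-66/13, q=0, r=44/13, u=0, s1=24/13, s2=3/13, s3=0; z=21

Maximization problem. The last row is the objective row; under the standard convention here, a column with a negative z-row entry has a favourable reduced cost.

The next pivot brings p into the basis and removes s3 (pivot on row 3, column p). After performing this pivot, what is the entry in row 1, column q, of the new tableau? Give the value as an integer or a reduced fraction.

Pivot element is row 3, column p: 49/13.
Normalize row 3: new (row 3, q) = 0/(49/13) = 0.
row 1 ← row 1 − (-4/13)·(new row 3): 1 − (-4/13)·0 = 1.

1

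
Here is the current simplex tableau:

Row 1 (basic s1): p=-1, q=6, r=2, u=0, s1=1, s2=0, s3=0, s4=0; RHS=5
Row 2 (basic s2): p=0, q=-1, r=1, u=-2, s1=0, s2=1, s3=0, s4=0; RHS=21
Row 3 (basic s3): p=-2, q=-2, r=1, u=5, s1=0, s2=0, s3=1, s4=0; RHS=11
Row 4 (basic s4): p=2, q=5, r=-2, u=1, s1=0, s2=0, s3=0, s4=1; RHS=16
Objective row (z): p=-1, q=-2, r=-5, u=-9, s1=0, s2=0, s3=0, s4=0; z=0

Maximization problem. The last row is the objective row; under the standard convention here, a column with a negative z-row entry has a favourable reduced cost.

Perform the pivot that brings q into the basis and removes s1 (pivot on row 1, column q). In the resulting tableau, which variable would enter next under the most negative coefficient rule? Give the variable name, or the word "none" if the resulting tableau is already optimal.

u

Pivot element 6. New z-row = old z-row − (-2)·(row 1/6).
Updated z-row coefficients: p: -4/3, q: 0, r: -13/3, u: -9, s1: 1/3, s2: 0, s3: 0, s4: 0.
The most negative is -9 in column u, so u would enter next.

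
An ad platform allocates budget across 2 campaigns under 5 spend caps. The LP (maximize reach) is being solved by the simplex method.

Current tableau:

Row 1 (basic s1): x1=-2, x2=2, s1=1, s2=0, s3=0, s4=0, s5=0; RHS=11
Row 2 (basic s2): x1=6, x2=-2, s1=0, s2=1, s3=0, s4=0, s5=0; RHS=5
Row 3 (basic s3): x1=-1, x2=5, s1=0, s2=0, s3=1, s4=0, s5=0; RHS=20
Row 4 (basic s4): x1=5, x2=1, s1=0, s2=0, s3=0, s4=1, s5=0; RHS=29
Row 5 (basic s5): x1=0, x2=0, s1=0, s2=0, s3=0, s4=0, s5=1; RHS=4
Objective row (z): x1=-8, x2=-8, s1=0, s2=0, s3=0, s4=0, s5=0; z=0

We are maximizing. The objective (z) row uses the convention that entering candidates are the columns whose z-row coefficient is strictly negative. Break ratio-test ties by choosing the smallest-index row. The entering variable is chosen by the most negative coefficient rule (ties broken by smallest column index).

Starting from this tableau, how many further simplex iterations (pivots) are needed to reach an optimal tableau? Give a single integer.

2

pivot: x1 in, s2 out → z = 20/3
pivot: x2 in, s3 out → z = 380/7
No improving column remains; optimal.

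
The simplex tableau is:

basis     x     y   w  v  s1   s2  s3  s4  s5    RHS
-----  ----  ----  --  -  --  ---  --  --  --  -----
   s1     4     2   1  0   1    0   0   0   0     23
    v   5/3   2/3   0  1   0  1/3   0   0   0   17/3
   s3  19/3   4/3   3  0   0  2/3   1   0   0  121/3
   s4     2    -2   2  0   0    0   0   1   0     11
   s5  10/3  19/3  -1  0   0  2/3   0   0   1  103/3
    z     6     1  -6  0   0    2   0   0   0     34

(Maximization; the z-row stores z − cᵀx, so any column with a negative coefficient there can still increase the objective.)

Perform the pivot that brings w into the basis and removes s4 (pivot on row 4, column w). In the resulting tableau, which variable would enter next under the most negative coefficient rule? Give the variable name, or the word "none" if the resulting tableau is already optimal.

Pivot element 2. New z-row = old z-row − (-6)·(row 4/2).
Updated z-row coefficients: x: 12, y: -5, w: 0, v: 0, s1: 0, s2: 2, s3: 0, s4: 3, s5: 0.
The most negative is -5 in column y, so y would enter next.

y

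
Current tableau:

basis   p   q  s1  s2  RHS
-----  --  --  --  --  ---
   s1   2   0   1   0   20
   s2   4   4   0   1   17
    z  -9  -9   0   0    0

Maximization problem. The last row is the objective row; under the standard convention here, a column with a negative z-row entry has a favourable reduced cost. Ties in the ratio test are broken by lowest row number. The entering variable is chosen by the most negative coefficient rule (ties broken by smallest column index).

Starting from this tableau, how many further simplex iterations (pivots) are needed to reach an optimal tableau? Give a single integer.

pivot: p in, s2 out → z = 153/4
No improving column remains; optimal.

1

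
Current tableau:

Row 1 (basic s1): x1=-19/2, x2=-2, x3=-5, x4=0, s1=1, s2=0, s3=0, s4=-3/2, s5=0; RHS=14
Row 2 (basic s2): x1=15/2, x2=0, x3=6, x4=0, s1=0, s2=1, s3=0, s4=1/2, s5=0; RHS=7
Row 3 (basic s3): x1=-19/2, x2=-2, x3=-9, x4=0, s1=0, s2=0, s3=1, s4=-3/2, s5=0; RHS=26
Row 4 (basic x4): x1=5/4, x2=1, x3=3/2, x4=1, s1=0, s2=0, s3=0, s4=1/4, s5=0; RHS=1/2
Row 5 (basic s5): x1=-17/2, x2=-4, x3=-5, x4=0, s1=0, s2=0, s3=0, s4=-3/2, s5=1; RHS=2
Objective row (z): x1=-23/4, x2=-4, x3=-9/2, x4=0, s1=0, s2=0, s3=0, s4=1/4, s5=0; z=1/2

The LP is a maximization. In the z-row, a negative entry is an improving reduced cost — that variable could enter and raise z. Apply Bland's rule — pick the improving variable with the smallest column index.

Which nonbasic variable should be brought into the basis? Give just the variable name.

x1

Objective-row coefficients: x1: -23/4, x2: -4, x3: -9/2, x4: 0, s1: 0, s2: 0, s3: 0, s4: 1/4, s5: 0.
Improving columns: x1, x2, x3. Bland's rule picks the smallest column index → x1.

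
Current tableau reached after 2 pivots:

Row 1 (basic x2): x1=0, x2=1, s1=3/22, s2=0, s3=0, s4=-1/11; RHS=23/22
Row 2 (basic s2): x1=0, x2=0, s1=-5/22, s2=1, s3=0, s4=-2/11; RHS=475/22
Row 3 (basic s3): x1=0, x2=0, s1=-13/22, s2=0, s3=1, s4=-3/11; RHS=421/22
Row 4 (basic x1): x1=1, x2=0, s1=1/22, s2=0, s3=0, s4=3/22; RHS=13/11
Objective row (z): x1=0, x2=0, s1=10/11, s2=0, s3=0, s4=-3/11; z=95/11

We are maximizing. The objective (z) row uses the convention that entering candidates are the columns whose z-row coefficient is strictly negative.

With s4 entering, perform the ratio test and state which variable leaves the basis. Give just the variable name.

x1

Ratios: row 1 (x2): entry -1/11 ≤ 0, skip; row 2 (s2): entry -2/11 ≤ 0, skip; row 3 (s3): entry -3/11 ≤ 0, skip; row 4 (x1): (13/11)/(3/22) = 26/3.
Minimum ratio 26/3 is in the x1 row, so x1 leaves.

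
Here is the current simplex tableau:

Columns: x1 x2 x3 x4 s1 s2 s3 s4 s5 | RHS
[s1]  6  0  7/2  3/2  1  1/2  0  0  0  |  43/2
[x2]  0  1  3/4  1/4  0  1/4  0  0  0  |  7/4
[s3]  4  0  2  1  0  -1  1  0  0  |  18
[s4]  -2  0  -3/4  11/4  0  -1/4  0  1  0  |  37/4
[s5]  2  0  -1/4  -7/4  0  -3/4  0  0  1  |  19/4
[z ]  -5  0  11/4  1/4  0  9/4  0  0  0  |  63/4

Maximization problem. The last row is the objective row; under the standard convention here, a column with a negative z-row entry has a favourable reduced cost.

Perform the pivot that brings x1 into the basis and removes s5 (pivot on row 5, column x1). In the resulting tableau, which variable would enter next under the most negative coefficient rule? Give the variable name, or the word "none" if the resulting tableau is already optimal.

x4

Pivot element 2. New z-row = old z-row − (-5)·(row 5/2).
Updated z-row coefficients: x1: 0, x2: 0, x3: 17/8, x4: -33/8, s1: 0, s2: 3/8, s3: 0, s4: 0, s5: 5/2.
The most negative is -33/8 in column x4, so x4 would enter next.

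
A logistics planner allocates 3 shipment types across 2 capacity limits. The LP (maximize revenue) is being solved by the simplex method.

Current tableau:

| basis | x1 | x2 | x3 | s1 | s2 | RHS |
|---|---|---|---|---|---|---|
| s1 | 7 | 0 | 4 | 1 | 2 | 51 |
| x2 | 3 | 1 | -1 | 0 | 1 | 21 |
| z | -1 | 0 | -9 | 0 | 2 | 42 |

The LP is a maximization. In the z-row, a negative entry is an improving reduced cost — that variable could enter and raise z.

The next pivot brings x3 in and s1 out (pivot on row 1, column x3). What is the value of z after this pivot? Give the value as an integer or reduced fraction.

627/4

Minimum ratio for x3: 51/4 = 51/4.
z changes by −(z-row coeff of x3)·ratio = −(-9)·(51/4) = 459/4.
New z = 42 + (459/4) = 627/4.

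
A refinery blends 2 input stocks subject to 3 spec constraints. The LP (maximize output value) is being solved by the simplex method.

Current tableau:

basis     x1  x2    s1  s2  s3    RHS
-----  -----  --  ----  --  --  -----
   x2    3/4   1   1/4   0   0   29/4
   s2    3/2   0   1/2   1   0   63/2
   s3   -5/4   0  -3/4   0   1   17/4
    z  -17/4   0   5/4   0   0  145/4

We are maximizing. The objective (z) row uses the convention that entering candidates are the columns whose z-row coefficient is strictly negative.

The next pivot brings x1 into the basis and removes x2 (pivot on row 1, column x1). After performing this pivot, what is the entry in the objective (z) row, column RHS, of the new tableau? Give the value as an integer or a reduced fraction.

232/3

Pivot element is row 1, column x1: 3/4.
Normalize row 1: new (row 1, RHS) = (29/4)/(3/4) = 29/3.
z-row ← z-row − (-17/4)·(new row 1): 145/4 − (-17/4)·(29/3) = 232/3.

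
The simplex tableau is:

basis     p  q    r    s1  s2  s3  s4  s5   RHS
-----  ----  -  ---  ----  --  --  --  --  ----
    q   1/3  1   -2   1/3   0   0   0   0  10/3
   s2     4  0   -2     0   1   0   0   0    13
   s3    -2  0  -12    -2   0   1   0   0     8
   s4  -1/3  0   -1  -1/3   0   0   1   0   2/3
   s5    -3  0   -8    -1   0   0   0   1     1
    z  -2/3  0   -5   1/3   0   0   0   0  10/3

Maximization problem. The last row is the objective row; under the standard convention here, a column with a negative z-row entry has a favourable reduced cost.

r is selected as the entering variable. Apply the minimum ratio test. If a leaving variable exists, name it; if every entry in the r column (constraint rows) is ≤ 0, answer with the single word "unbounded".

r-column entries: row 1: -2, row 2: -2, row 3: -12, row 4: -1, row 5: -8. All ≤ 0, so r can increase without bound; the LP is unbounded in this direction.

unbounded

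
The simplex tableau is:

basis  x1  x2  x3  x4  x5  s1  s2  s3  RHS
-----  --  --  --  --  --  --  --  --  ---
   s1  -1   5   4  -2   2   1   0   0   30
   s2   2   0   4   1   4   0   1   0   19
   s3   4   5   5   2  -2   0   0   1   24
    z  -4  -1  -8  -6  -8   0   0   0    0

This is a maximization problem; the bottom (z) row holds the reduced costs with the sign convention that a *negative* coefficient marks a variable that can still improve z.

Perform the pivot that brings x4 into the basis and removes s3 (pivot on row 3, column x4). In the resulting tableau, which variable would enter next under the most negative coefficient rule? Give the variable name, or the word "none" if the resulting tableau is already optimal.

x5

Pivot element 2. New z-row = old z-row − (-6)·(row 3/2).
Updated z-row coefficients: x1: 8, x2: 14, x3: 7, x4: 0, x5: -14, s1: 0, s2: 0, s3: 3.
The most negative is -14 in column x5, so x5 would enter next.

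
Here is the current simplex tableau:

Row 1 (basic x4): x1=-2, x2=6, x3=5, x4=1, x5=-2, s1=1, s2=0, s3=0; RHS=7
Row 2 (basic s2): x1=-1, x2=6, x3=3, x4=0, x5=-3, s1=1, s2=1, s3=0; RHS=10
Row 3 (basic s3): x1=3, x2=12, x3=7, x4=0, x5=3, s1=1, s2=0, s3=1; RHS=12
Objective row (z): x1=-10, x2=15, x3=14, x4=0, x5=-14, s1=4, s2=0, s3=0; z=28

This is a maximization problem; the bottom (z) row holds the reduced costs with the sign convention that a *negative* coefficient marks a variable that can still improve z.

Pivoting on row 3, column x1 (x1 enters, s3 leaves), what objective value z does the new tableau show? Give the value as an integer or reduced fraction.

Minimum ratio for x1: 12/3 = 4.
z changes by −(z-row coeff of x1)·ratio = −(-10)·4 = 40.
New z = 28 + 40 = 68.

68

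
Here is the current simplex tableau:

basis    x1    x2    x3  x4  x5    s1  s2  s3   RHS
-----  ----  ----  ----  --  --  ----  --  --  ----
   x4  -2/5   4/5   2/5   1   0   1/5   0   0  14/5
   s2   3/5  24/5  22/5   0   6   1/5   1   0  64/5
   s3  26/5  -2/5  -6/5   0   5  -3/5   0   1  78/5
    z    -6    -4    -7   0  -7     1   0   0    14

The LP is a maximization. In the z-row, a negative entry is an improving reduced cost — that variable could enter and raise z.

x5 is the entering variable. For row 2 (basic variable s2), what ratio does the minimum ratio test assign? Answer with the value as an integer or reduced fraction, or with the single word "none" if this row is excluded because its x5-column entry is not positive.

32/15

Ratio = RHS / (x5 entry) = (64/5) / 6 = 32/15.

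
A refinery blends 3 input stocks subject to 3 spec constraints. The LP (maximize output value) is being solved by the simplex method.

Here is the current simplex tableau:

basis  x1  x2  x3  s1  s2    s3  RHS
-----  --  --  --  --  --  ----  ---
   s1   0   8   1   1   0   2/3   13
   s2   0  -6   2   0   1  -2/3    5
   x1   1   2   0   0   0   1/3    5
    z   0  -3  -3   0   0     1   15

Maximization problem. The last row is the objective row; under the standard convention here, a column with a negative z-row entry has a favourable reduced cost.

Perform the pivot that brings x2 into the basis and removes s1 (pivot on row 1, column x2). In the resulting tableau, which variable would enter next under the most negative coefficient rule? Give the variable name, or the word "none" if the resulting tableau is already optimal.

x3

Pivot element 8. New z-row = old z-row − (-3)·(row 1/8).
Updated z-row coefficients: x1: 0, x2: 0, x3: -21/8, s1: 3/8, s2: 0, s3: 5/4.
The most negative is -21/8 in column x3, so x3 would enter next.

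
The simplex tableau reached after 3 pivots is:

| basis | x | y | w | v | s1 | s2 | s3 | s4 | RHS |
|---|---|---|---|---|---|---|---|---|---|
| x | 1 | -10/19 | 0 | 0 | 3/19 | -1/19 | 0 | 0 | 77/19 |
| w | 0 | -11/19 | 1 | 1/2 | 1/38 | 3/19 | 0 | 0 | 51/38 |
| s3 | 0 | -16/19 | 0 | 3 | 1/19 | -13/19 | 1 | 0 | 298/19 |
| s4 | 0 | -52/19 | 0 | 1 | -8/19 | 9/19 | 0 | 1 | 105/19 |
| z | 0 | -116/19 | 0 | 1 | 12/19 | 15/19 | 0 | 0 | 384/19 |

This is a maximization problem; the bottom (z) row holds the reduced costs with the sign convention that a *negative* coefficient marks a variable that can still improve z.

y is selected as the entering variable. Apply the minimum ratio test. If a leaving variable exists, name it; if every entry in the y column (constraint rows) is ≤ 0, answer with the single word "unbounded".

unbounded

y-column entries: row 1: -10/19, row 2: -11/19, row 3: -16/19, row 4: -52/19. All ≤ 0, so y can increase without bound; the LP is unbounded in this direction.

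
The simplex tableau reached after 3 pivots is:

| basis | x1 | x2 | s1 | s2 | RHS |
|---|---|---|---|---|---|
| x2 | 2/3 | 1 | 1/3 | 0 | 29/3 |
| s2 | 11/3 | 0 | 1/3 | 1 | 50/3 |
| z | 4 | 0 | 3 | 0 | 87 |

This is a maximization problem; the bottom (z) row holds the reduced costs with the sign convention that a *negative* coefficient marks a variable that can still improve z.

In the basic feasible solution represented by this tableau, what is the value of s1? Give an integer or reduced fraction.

s1 is nonbasic (not in the basis column), so its value in the current BFS is 0.

0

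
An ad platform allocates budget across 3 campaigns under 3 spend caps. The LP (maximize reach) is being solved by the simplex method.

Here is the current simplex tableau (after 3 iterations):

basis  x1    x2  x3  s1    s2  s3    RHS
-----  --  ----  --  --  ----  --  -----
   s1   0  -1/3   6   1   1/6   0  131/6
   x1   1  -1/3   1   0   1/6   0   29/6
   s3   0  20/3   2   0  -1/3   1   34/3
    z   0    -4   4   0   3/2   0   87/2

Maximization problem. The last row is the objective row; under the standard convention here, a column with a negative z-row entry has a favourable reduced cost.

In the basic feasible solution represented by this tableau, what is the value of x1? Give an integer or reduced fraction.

x1 is basic (row 2); its value is the RHS of that row: 29/6.

29/6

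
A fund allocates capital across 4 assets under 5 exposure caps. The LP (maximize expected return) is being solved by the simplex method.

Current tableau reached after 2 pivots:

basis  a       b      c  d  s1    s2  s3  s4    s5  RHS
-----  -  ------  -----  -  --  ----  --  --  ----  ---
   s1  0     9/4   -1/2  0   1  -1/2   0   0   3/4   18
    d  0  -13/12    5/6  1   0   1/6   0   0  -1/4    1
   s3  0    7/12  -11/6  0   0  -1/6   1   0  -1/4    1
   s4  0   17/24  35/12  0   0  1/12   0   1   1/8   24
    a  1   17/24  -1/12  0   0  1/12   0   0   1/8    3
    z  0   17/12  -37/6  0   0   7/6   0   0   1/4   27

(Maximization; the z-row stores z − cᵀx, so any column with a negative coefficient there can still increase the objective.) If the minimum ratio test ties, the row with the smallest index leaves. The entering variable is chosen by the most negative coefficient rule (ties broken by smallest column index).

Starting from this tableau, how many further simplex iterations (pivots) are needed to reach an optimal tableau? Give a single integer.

3

pivot: c in, d out → z = 172/5
pivot: b in, s4 out → z = 967/15
pivot: s5 in, b out → z = 336/5
No improving column remains; optimal.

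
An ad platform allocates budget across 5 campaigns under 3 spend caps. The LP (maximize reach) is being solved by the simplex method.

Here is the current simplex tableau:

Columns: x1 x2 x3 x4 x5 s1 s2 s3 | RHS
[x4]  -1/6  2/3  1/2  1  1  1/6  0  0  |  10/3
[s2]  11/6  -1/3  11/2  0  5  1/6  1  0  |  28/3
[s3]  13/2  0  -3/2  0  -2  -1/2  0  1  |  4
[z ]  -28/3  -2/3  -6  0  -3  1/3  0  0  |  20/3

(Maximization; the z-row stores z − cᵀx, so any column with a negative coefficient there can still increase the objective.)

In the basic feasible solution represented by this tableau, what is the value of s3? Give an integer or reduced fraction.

4

s3 is basic (row 3); its value is the RHS of that row: 4.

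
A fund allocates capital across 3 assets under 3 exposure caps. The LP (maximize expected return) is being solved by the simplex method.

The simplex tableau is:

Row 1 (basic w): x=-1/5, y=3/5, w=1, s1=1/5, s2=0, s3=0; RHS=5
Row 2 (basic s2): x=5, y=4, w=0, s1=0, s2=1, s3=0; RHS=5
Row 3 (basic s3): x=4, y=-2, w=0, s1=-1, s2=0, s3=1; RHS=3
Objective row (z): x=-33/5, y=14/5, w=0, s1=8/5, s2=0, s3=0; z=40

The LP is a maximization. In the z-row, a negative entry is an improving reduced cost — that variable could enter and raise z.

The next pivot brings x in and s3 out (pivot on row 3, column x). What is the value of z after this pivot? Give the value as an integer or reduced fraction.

899/20

Minimum ratio for x: 3/4 = 3/4.
z changes by −(z-row coeff of x)·ratio = −(-33/5)·(3/4) = 99/20.
New z = 40 + (99/20) = 899/20.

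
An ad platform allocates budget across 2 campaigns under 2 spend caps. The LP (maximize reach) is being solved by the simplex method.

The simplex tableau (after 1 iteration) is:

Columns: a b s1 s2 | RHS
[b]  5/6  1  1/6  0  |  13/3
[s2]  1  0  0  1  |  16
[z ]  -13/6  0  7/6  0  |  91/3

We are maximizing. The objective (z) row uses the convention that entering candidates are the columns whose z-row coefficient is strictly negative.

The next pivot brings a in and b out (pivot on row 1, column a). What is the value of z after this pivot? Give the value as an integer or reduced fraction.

Minimum ratio for a: (13/3)/(5/6) = 26/5.
z changes by −(z-row coeff of a)·ratio = −(-13/6)·(26/5) = 169/15.
New z = 91/3 + (169/15) = 208/5.

208/5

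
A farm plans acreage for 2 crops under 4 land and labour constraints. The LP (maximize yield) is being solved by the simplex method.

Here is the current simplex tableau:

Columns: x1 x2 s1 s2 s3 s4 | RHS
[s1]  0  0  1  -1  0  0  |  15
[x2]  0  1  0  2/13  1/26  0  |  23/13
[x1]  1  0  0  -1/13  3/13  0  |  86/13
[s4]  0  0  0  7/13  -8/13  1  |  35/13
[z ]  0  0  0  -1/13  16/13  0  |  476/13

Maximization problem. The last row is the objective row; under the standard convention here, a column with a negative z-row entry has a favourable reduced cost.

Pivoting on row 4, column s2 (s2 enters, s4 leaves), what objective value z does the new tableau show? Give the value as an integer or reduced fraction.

37

Minimum ratio for s2: (35/13)/(7/13) = 5.
z changes by −(z-row coeff of s2)·ratio = −(-1/13)·5 = 5/13.
New z = 476/13 + (5/13) = 37.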